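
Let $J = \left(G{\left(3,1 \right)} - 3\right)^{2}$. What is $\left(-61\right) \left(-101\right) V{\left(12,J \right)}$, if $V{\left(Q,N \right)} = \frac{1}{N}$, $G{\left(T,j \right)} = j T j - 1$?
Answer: $6161$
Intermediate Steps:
$G{\left(T,j \right)} = -1 + T j^{2}$ ($G{\left(T,j \right)} = T j j - 1 = T j^{2} - 1 = -1 + T j^{2}$)
$J = 1$ ($J = \left(\left(-1 + 3 \cdot 1^{2}\right) - 3\right)^{2} = \left(\left(-1 + 3 \cdot 1\right) - 3\right)^{2} = \left(\left(-1 + 3\right) - 3\right)^{2} = \left(2 - 3\right)^{2} = \left(-1\right)^{2} = 1$)
$\left(-61\right) \left(-101\right) V{\left(12,J \right)} = \frac{\left(-61\right) \left(-101\right)}{1} = 6161 \cdot 1 = 6161$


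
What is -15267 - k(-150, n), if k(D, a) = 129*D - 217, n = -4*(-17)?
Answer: 4300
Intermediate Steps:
n = 68
k(D, a) = -217 + 129*D
-15267 - k(-150, n) = -15267 - (-217 + 129*(-150)) = -15267 - (-217 - 19350) = -15267 - 1*(-19567) = -15267 + 19567 = 4300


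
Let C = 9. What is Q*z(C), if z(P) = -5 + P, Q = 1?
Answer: 4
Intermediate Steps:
Q*z(C) = 1*(-5 + 9) = 1*4 = 4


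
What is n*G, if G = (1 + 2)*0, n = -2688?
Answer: 0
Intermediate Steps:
G = 0 (G = 3*0 = 0)
n*G = -2688*0 = 0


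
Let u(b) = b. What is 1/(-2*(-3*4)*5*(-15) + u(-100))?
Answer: -1/1900 ≈ -0.00052632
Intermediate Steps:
1/(-2*(-3*4)*5*(-15) + u(-100)) = 1/(-2*(-3*4)*5*(-15) - 100) = 1/(-(-24)*5*(-15) - 100) = 1/(-2*(-60)*(-15) - 100) = 1/(120*(-15) - 100) = 1/(-1800 - 100) = 1/(-1900) = -1/1900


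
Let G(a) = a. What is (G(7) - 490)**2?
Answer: 233289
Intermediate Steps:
(G(7) - 490)**2 = (7 - 490)**2 = (-483)**2 = 233289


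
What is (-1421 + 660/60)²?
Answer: 1988100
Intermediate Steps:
(-1421 + 660/60)² = (-1421 + 660*(1/60))² = (-1421 + 11)² = (-1410)² = 1988100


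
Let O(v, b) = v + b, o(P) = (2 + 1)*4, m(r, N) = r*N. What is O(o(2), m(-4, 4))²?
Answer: 16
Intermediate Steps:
m(r, N) = N*r
o(P) = 12 (o(P) = 3*4 = 12)
O(v, b) = b + v
O(o(2), m(-4, 4))² = (4*(-4) + 12)² = (-16 + 12)² = (-4)² = 16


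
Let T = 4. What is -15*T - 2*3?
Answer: -66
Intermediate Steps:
-15*T - 2*3 = -15*4 - 2*3 = -60 - 6 = -66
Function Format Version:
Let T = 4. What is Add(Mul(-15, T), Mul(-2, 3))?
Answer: -66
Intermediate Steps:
Add(Mul(-15, T), Mul(-2, 3)) = Add(Mul(-15, 4), Mul(-2, 3)) = Add(-60, -6) = -66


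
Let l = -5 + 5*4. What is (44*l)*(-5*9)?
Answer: -29700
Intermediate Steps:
l = 15 (l = -5 + 20 = 15)
(44*l)*(-5*9) = (44*15)*(-5*9) = 660*(-45) = -29700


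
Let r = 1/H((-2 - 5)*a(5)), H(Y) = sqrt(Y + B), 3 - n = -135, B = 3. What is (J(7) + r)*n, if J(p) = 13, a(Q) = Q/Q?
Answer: 1794 - 69*I ≈ 1794.0 - 69.0*I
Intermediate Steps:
a(Q) = 1
n = 138 (n = 3 - 1*(-135) = 3 + 135 = 138)
H(Y) = sqrt(3 + Y) (H(Y) = sqrt(Y + 3) = sqrt(3 + Y))
r = -I/2 (r = 1/(sqrt(3 + (-2 - 5)*1)) = 1/(sqrt(3 - 7*1)) = 1/(sqrt(3 - 7)) = 1/(sqrt(-4)) = 1/(2*I) = -I/2 ≈ -0.5*I)
(J(7) + r)*n = (13 - I/2)*138 = 1794 - 69*I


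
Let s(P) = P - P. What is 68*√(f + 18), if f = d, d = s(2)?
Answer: 204*√2 ≈ 288.50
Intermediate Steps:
s(P) = 0
d = 0
f = 0
68*√(f + 18) = 68*√(0 + 18) = 68*√18 = 68*(3*√2) = 204*√2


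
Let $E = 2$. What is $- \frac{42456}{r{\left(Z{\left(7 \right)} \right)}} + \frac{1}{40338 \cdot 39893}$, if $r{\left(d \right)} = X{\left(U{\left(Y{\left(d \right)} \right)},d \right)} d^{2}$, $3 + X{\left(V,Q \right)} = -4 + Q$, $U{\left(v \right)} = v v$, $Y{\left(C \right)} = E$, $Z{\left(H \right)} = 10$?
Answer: $- \frac{5693363164667}{40230095850} \approx -141.52$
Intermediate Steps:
$Y{\left(C \right)} = 2$
$U{\left(v \right)} = v^{2}$
$X{\left(V,Q \right)} = -7 + Q$ ($X{\left(V,Q \right)} = -3 + \left(-4 + Q\right) = -7 + Q$)
$r{\left(d \right)} = d^{2} \left(-7 + d\right)$ ($r{\left(d \right)} = \left(-7 + d\right) d^{2} = d^{2} \left(-7 + d\right)$)
$- \frac{42456}{r{\left(Z{\left(7 \right)} \right)}} + \frac{1}{40338 \cdot 39893} = - \frac{42456}{10^{2} \left(-7 + 10\right)} + \frac{1}{40338 \cdot 39893} = - \frac{42456}{100 \cdot 3} + \frac{1}{40338} \cdot \frac{1}{39893} = - \frac{42456}{300} + \frac{1}{1609203834} = \left(-42456\right) \frac{1}{300} + \frac{1}{1609203834} = - \frac{3538}{25} + \frac{1}{1609203834} = - \frac{5693363164667}{40230095850}$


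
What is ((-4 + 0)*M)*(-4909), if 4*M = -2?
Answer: -9818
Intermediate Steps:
M = -½ (M = (¼)*(-2) = -½ ≈ -0.50000)
((-4 + 0)*M)*(-4909) = ((-4 + 0)*(-½))*(-4909) = -4*(-½)*(-4909) = 2*(-4909) = -9818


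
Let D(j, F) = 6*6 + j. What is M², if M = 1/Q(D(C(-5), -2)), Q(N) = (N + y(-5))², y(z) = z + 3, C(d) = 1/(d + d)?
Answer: 10000/13206836241 ≈ 7.5718e-7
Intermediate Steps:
C(d) = 1/(2*d)
y(z) = 3 + z
D(j, F) = 36 + j
Q(N) = (-2 + N)² (Q(N) = (N + (3 - 5))² = (N - 2)² = (-2 + N)²)
M = 100/114921 (M = 1/((-2 + (36 + (½)/(-5)))²) = 1/((-2 + (36 + (½)*(-⅕)))²) = 1/((-2 + (36 - ⅒))²) = 1/((-2 + 359/10)²) = 1/((339/10)²) = 1/(114921/100) = 100/114921 ≈ 0.00087016)
M² = (100/114921)² = 10000/13206836241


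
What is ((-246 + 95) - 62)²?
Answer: 45369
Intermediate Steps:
((-246 + 95) - 62)² = (-151 - 62)² = (-213)² = 45369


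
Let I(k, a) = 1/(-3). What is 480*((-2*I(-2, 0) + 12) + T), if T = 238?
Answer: 120320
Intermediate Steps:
I(k, a) = -⅓
480*((-2*I(-2, 0) + 12) + T) = 480*((-2*(-⅓) + 12) + 238) = 480*((⅔ + 12) + 238) = 480*(38/3 + 238) = 480*(752/3) = 120320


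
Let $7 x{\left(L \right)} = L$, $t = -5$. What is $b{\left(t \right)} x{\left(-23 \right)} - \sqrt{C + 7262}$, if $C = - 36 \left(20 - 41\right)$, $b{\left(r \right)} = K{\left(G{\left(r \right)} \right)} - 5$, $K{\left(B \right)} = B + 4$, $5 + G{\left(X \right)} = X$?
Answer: $\frac{253}{7} - \sqrt{8018} \approx -53.4$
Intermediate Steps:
$G{\left(X \right)} = -5 + X$
$K{\left(B \right)} = 4 + B$
$x{\left(L \right)} = \frac{L}{7}$
$b{\left(r \right)} = -6 + r$ ($b{\left(r \right)} = \left(4 + \left(-5 + r\right)\right) - 5 = \left(-1 + r\right) - 5 = -6 + r$)
$C = 756$ ($C = \left(-36\right) \left(-21\right) = 756$)
$b{\left(t \right)} x{\left(-23 \right)} - \sqrt{C + 7262} = \left(-6 - 5\right) \frac{1}{7} \left(-23\right) - \sqrt{756 + 7262} = \left(-11\right) \left(- \frac{23}{7}\right) - \sqrt{8018} = \frac{253}{7} - \sqrt{8018}$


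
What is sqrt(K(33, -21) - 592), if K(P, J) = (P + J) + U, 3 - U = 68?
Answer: I*sqrt(645) ≈ 25.397*I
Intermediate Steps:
U = -65 (U = 3 - 1*68 = 3 - 68 = -65)
K(P, J) = -65 + J + P (K(P, J) = (P + J) - 65 = (J + P) - 65 = -65 + J + P)
sqrt(K(33, -21) - 592) = sqrt((-65 - 21 + 33) - 592) = sqrt(-53 - 592) = sqrt(-645) = I*sqrt(645)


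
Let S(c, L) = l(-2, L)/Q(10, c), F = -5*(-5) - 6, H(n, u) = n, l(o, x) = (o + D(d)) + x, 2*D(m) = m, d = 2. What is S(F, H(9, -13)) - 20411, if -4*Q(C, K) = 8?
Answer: -20415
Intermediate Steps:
D(m) = m/2
Q(C, K) = -2 (Q(C, K) = -1/4*8 = -2)
l(o, x) = 1 + o + x (l(o, x) = (o + (1/2)*2) + x = (o + 1) + x = (1 + o) + x = 1 + o + x)
F = 19 (F = 25 - 6 = 19)
S(c, L) = 1/2 - L/2 (S(c, L) = (1 - 2 + L)/(-2) = (-1 + L)*(-1/2) = 1/2 - L/2)
S(F, H(9, -13)) - 20411 = (1/2 - 1/2*9) - 20411 = (1/2 - 9/2) - 20411 = -4 - 20411 = -20415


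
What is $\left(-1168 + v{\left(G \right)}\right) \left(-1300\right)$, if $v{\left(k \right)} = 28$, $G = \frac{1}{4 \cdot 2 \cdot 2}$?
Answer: $1482000$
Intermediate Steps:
$G = \frac{1}{16}$ ($G = \frac{1}{8 \cdot 2} = \frac{1}{16} \approx 0.0625$)
$\left(-1168 + v{\left(G \right)}\right) \left(-1300\right) = \left(-1168 + 28\right) \left(-1300\right) = \left(-1140\right) \left(-1300\right) = 1482000$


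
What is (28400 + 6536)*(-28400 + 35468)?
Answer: 246927648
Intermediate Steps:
(28400 + 6536)*(-28400 + 35468) = 34936*7068 = 246927648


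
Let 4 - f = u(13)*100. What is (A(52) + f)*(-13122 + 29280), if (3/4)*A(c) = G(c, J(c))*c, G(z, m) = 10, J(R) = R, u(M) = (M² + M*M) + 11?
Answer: -552646688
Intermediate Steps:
u(M) = 11 + 2*M² (u(M) = (M² + M²) + 11 = 2*M² + 11 = 11 + 2*M²)
A(c) = 40*c/3 (A(c) = 4*(10*c)/3 = 40*c/3)
f = -34896 (f = 4 - (11 + 2*13²)*100 = 4 - (11 + 2*169)*100 = 4 - (11 + 338)*100 = 4 - 349*100 = 4 - 1*34900 = 4 - 34900 = -34896)
(A(52) + f)*(-13122 + 29280) = ((40/3)*52 - 34896)*(-13122 + 29280) = (2080/3 - 34896)*16158 = -102608/3*16158 = -552646688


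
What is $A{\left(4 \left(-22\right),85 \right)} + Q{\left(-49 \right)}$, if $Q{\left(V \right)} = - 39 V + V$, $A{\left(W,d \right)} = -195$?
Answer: $1667$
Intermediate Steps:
$Q{\left(V \right)} = - 38 V$
$A{\left(4 \left(-22\right),85 \right)} + Q{\left(-49 \right)} = -195 - -1862 = -195 + 1862 = 1667$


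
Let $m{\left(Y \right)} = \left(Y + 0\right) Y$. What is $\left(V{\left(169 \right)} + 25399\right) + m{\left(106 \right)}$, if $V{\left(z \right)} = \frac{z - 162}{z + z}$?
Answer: $\frac{12382637}{338} \approx 36635.0$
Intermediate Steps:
$V{\left(z \right)} = \frac{-162 + z}{2 z}$
$m{\left(Y \right)} = Y^{2}$ ($m{\left(Y \right)} = Y Y = Y^{2}$)
$\left(V{\left(169 \right)} + 25399\right) + m{\left(106 \right)} = \left(\frac{-162 + 169}{2 \cdot 169} + 25399\right) + 106^{2} = \left(\frac{1}{2} \cdot \frac{1}{169} \cdot 7 + 25399\right) + 11236 = \left(\frac{7}{338} + 25399\right) + 11236 = \frac{8584869}{338} + 11236 = \frac{12382637}{338}$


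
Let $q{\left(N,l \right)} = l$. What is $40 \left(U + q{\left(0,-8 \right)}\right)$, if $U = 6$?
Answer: $-80$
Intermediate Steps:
$40 \left(U + q{\left(0,-8 \right)}\right) = 40 \left(6 - 8\right) = 40 \left(-2\right) = -80$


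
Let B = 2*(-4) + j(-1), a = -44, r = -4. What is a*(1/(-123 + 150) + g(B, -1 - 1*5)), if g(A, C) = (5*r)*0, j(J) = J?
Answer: -44/27 ≈ -1.6296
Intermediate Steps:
B = -9 (B = 2*(-4) - 1 = -8 - 1 = -9)
g(A, C) = 0 (g(A, C) = (5*(-4))*0 = -20*0 = 0)
a*(1/(-123 + 150) + g(B, -1 - 1*5)) = -44*(1/(-123 + 150) + 0) = -44*(1/27 + 0) = -44*1/27 = -44/27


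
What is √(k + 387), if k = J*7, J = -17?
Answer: 2*√67 ≈ 16.371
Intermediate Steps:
k = -119 (k = -17*7 = -119)
√(k + 387) = √(-119 + 387) = √268 = 2*√67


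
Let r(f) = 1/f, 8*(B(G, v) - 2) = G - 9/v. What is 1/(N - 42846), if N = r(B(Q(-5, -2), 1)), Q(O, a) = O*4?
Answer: -13/557006 ≈ -2.3339e-5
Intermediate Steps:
Q(O, a) = 4*O
B(G, v) = 2 - 9/(8*v) + G/8 (B(G, v) = 2 + (G - 9/v)/8 = 2 + (-9/(8*v) + G/8) = 2 - 9/(8*v) + G/8)
N = -8/13 (N = 1/((⅛)*(-9 + 1*(16 + 4*(-5)))/1) = 1/((⅛)*1*(-9 + 1*(16 - 20))) = 1/((⅛)*1*(-9 + 1*(-4))) = 1/((⅛)*1*(-9 - 4)) = 1/((⅛)*1*(-13)) = 1/(-13/8) = -8/13 ≈ -0.61539)
1/(N - 42846) = 1/(-8/13 - 42846) = 1/(-557006/13) = -13/557006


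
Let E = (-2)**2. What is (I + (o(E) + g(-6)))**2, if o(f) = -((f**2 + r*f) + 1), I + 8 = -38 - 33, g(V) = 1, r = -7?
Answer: 4489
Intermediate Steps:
E = 4
I = -79 (I = -8 + (-38 - 33) = -8 - 71 = -79)
o(f) = -1 - f**2 + 7*f (o(f) = -((f**2 - 7*f) + 1) = -(1 + f**2 - 7*f) = -1 - f**2 + 7*f)
(I + (o(E) + g(-6)))**2 = (-79 + ((-1 - 1*4**2 + 7*4) + 1))**2 = (-79 + ((-1 - 1*16 + 28) + 1))**2 = (-79 + ((-1 - 16 + 28) + 1))**2 = (-79 + (11 + 1))**2 = (-79 + 12)**2 = (-67)**2 = 4489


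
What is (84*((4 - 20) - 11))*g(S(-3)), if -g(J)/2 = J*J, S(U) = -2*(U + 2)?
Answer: 18144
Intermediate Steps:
S(U) = -4 - 2*U (S(U) = -2*(2 + U) = -4 - 2*U)
g(J) = -2*J² (g(J) = -2*J*J = -2*J²)
(84*((4 - 20) - 11))*g(S(-3)) = (84*((4 - 20) - 11))*(-2*(-4 - 2*(-3))²) = (84*(-16 - 11))*(-2*(-4 + 6)²) = (84*(-27))*(-2*2²) = -(-4536)*4 = -2268*(-8) = 18144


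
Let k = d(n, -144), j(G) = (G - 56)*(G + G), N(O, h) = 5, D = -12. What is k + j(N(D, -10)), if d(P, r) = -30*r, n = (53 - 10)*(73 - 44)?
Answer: 3810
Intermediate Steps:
j(G) = 2*G*(-56 + G) (j(G) = (-56 + G)*(2*G) = 2*G*(-56 + G))
n = 1247 (n = 43*29 = 1247)
k = 4320 (k = -30*(-144) = 4320)
k + j(N(D, -10)) = 4320 + 2*5*(-56 + 5) = 4320 + 2*5*(-51) = 4320 - 510 = 3810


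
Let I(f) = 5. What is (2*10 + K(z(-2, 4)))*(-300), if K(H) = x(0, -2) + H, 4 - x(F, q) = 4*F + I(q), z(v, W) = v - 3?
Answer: -4200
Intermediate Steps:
z(v, W) = -3 + v
x(F, q) = -1 - 4*F (x(F, q) = 4 - (4*F + 5) = 4 - (5 + 4*F) = 4 + (-5 - 4*F) = -1 - 4*F)
K(H) = -1 + H (K(H) = (-1 - 4*0) + H = (-1 + 0) + H = -1 + H)
(2*10 + K(z(-2, 4)))*(-300) = (2*10 + (-1 + (-3 - 2)))*(-300) = (20 + (-1 - 5))*(-300) = (20 - 6)*(-300) = 14*(-300) = -4200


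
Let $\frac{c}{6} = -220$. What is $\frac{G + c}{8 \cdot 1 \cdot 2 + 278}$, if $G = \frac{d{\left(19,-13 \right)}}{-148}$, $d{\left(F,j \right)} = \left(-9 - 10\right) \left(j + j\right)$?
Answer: $- \frac{97927}{21756} \approx -4.5012$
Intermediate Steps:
$c = -1320$ ($c = 6 \left(-220\right) = -1320$)
$d{\left(F,j \right)} = - 38 j$ ($d{\left(F,j \right)} = - 19 \cdot 2 j = - 38 j$)
$G = - \frac{247}{74}$ ($G = \frac{\left(-38\right) \left(-13\right)}{-148} = 494 \left(- \frac{1}{148}\right) = - \frac{247}{74} \approx -3.3378$)
$\frac{G + c}{8 \cdot 1 \cdot 2 + 278} = \frac{- \frac{247}{74} - 1320}{8 \cdot 1 \cdot 2 + 278} = - \frac{97927}{74 \left(8 \cdot 2 + 278\right)} = - \frac{97927}{74 \left(16 + 278\right)} = - \frac{97927}{74 \cdot 294} = \left(- \frac{97927}{74}\right) \frac{1}{294} = - \frac{97927}{21756}$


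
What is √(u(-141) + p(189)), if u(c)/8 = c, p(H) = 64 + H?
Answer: 5*I*√35 ≈ 29.58*I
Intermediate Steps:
u(c) = 8*c
√(u(-141) + p(189)) = √(8*(-141) + (64 + 189)) = √(-1128 + 253) = √(-875) = 5*I*√35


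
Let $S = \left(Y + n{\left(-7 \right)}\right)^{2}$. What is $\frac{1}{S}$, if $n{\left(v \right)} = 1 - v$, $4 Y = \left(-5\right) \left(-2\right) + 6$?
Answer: $\frac{1}{144} \approx 0.0069444$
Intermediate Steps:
$Y = 4$ ($Y = \frac{\left(-5\right) \left(-2\right) + 6}{4} = \frac{10 + 6}{4} = \frac{1}{4} \cdot 16 = 4$)
$S = 144$ ($S = \left(4 + \left(1 - -7\right)\right)^{2} = \left(4 + \left(1 + 7\right)\right)^{2} = \left(4 + 8\right)^{2} = 12^{2} = 144$)
$\frac{1}{S} = \frac{1}{144}$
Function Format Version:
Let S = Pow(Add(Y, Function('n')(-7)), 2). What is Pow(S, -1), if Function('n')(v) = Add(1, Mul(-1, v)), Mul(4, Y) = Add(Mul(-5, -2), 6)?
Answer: Rational(1, 144) ≈ 0.0069444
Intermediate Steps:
Y = 4 (Y = Mul(Rational(1, 4), Add(Mul(-5, -2), 6)) = Mul(Rational(1, 4), Add(10, 6)) = Mul(Rational(1, 4), 16) = 4)
S = 144 (S = Pow(Add(4, Add(1, Mul(-1, -7))), 2) = Pow(Add(4, Add(1, 7)), 2) = Pow(Add(4, 8), 2) = Pow(12, 2) = 144)
Pow(S, -1) = Pow(144, -1) = Rational(1, 144)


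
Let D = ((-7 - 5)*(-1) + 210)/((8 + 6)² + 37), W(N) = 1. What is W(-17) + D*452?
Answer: 100577/233 ≈ 431.66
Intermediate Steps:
D = 222/233 (D = (-12*(-1) + 210)/(14² + 37) = (12 + 210)/(196 + 37) = 222/233 ≈ 0.95279)
W(-17) + D*452 = 1 + (222/233)*452 = 1 + 100344/233 = 100577/233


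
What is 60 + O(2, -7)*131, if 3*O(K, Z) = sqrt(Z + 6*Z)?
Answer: 60 + 917*I/3 ≈ 60.0 + 305.67*I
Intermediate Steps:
O(K, Z) = sqrt(7)*sqrt(Z)/3 (O(K, Z) = sqrt(Z + 6*Z)/3 = sqrt(7*Z)/3 = (sqrt(7)*sqrt(Z))/3 = sqrt(7)*sqrt(Z)/3)
60 + O(2, -7)*131 = 60 + (sqrt(7)*sqrt(-7)/3)*131 = 60 + (sqrt(7)*(I*sqrt(7))/3)*131 = 60 + (7*I/3)*131 = 60 + 917*I/3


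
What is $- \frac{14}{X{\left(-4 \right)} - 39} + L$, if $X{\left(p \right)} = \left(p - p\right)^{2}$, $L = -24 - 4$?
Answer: $- \frac{1078}{39} \approx -27.641$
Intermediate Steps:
$L = -28$
$X{\left(p \right)} = 0$ ($X{\left(p \right)} = 0^{2} = 0$)
$- \frac{14}{X{\left(-4 \right)} - 39} + L = - \frac{14}{0 - 39} - 28 = - \frac{14}{-39} - 28 = \left(-14\right) \left(- \frac{1}{39}\right) - 28 = \frac{14}{39} - 28 = - \frac{1078}{39}$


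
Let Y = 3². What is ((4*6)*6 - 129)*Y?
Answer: 135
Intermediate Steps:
Y = 9
((4*6)*6 - 129)*Y = ((4*6)*6 - 129)*9 = (24*6 - 129)*9 = (144 - 129)*9 = 15*9 = 135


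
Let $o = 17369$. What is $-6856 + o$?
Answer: $10513$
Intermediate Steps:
$-6856 + o = -6856 + 17369 = 10513$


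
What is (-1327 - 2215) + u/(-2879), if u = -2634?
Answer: -10194784/2879 ≈ -3541.1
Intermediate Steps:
(-1327 - 2215) + u/(-2879) = (-1327 - 2215) - 2634/(-2879) = -3542 - 2634*(-1/2879) = -3542 + 2634/2879 = -10194784/2879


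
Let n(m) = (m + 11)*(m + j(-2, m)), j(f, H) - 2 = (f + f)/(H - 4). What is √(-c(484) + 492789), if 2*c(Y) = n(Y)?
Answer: 33*√5473/4 ≈ 610.33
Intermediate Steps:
j(f, H) = 2 + 2*f/(-4 + H) (j(f, H) = 2 + (f + f)/(H - 4) = 2 + (2*f)/(-4 + H) = 2 + 2*f/(-4 + H))
n(m) = (11 + m)*(m + 2*(-6 + m)/(-4 + m)) (n(m) = (m + 11)*(m + 2*(-4 + m - 2)/(-4 + m)) = (11 + m)*(m + 2*(-6 + m)/(-4 + m)))
c(Y) = (-132 + Y³ - 34*Y + 9*Y²)/(2*(-4 + Y)) (c(Y) = ((-132 + Y³ - 34*Y + 9*Y²)/(-4 + Y))/2 = (-132 + Y³ - 34*Y + 9*Y²)/(2*(-4 + Y)))
√(-c(484) + 492789) = √(-(-132 + 484³ - 34*484 + 9*484²)/(2*(-4 + 484)) + 492789) = √(-(-132 + 113379904 - 16456 + 9*234256)/(2*480) + 492789) = √(-(-132 + 113379904 - 16456 + 2108304)/(2*480) + 492789) = √(-115471620/(2*480) + 492789) = √(-1*1924527/16 + 492789) = √(-1924527/16 + 492789) = √(5960097/16) = 33*√5473/4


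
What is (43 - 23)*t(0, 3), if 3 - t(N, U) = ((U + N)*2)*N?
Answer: 60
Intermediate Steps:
t(N, U) = 3 - N*(2*N + 2*U) (t(N, U) = 3 - (U + N)*2*N = 3 - (N + U)*2*N = 3 - (2*N + 2*U)*N = 3 - N*(2*N + 2*U))
(43 - 23)*t(0, 3) = (43 - 23)*(3 - 2*0**2 - 2*0*3) = 20*(3 - 2*0 + 0) = 20*(3 + 0 + 0) = 20*3 = 60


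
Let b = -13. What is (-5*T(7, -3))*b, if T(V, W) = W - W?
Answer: 0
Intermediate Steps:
T(V, W) = 0
(-5*T(7, -3))*b = -5*0*(-13) = 0*(-13) = 0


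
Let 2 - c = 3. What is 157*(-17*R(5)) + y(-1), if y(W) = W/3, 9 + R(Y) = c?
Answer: 80069/3 ≈ 26690.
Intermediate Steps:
c = -1 (c = 2 - 1*3 = 2 - 3 = -1)
R(Y) = -10 (R(Y) = -9 - 1 = -10)
y(W) = W/3 (y(W) = W*(⅓) = W/3)
157*(-17*R(5)) + y(-1) = 157*(-17*(-10)) + (⅓)*(-1) = 157*170 - ⅓ = 26690 - ⅓ = 80069/3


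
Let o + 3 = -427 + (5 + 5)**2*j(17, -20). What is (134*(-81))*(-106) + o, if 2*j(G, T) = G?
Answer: 1150944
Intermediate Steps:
j(G, T) = G/2
o = 420 (o = -3 + (-427 + (5 + 5)**2*((1/2)*17)) = -3 + (-427 + 10**2*(17/2)) = -3 + (-427 + 100*(17/2)) = -3 + (-427 + 850) = -3 + 423 = 420)
(134*(-81))*(-106) + o = (134*(-81))*(-106) + 420 = -10854*(-106) + 420 = 1150524 + 420 = 1150944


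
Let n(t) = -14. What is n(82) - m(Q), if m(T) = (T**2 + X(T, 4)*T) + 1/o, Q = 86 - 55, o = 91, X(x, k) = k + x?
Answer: -187461/91 ≈ -2060.0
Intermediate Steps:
Q = 31
m(T) = 1/91 + T**2 + T*(4 + T) (m(T) = (T**2 + (4 + T)*T) + 1/91 = (T**2 + T*(4 + T)) + 1/91 = 1/91 + T**2 + T*(4 + T))
n(82) - m(Q) = -14 - (1/91 + 2*31*(2 + 31)) = -14 - (1/91 + 2*31*33) = -14 - (1/91 + 2046) = -14 - 1*186187/91 = -14 - 186187/91 = -187461/91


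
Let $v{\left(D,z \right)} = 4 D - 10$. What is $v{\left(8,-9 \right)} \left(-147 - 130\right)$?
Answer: $-6094$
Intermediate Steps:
$v{\left(D,z \right)} = -10 + 4 D$
$v{\left(8,-9 \right)} \left(-147 - 130\right) = \left(-10 + 4 \cdot 8\right) \left(-147 - 130\right) = \left(-10 + 32\right) \left(-277\right) = 22 \left(-277\right) = -6094$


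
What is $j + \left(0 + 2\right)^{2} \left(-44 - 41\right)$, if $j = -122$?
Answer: $-462$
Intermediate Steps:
$j + \left(0 + 2\right)^{2} \left(-44 - 41\right) = -122 + \left(0 + 2\right)^{2} \left(-44 - 41\right) = -122 + 2^{2} \left(-44 - 41\right) = -122 + 4 \left(-85\right) = -122 - 340 = -462$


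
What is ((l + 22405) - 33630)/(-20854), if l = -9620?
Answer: 20845/20854 ≈ 0.99957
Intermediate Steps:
((l + 22405) - 33630)/(-20854) = ((-9620 + 22405) - 33630)/(-20854) = (12785 - 33630)*(-1/20854) = -20845*(-1/20854) = 20845/20854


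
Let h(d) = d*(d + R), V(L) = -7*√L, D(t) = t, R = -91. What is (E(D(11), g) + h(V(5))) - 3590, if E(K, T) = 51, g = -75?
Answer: -3294 + 637*√5 ≈ -1869.6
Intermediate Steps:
h(d) = d*(-91 + d) (h(d) = d*(d - 91) = d*(-91 + d))
(E(D(11), g) + h(V(5))) - 3590 = (51 + (-7*√5)*(-91 - 7*√5)) - 3590 = (51 - 7*√5*(-91 - 7*√5)) - 3590 = -3539 - 7*√5*(-91 - 7*√5)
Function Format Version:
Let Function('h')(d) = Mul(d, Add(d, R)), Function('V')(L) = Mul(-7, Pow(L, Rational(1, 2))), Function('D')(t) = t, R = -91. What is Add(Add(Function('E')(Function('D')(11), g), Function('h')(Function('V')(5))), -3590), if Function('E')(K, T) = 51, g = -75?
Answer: Add(-3294, Mul(637, Pow(5, Rational(1, 2)))) ≈ -1869.6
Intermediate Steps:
Function('h')(d) = Mul(d, Add(-91, d)) (Function('h')(d) = Mul(d, Add(d, -91)) = Mul(d, Add(-91, d)))
Add(Add(Function('E')(Function('D')(11), g), Function('h')(Function('V')(5))), -3590) = Add(Add(51, Mul(Mul(-7, Pow(5, Rational(1, 2))), Add(-91, Mul(-7, Pow(5, Rational(1, 2)))))), -3590) = Add(Add(51, Mul(-7, Pow(5, Rational(1, 2)), Add(-91, Mul(-7, Pow(5, Rational(1, 2)))))), -3590) = Add(-3539, Mul(-7, Pow(5, Rational(1, 2)), Add(-91, Mul(-7, Pow(5, Rational(1, 2))))))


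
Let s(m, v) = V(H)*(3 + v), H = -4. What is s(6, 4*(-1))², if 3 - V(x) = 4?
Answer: 1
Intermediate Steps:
V(x) = -1 (V(x) = 3 - 1*4 = 3 - 4 = -1)
s(m, v) = -3 - v (s(m, v) = -(3 + v) = -3 - v)
s(6, 4*(-1))² = (-3 - 4*(-1))² = (-3 - 1*(-4))² = (-3 + 4)² = 1² = 1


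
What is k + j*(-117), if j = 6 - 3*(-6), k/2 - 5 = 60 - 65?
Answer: -2808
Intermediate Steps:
k = 0 (k = 10 + 2*(60 - 65) = 10 + 2*(-5) = 10 - 10 = 0)
j = 24 (j = 6 + 18 = 24)
k + j*(-117) = 0 + 24*(-117) = 0 - 2808 = -2808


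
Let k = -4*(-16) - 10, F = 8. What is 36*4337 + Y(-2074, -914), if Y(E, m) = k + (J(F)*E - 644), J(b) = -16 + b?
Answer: 172134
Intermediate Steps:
k = 54 (k = 64 - 10 = 54)
Y(E, m) = -590 - 8*E (Y(E, m) = 54 + ((-16 + 8)*E - 644) = 54 + (-8*E - 644) = 54 + (-644 - 8*E) = -590 - 8*E)
36*4337 + Y(-2074, -914) = 36*4337 + (-590 - 8*(-2074)) = 156132 + (-590 + 16592) = 156132 + 16002 = 172134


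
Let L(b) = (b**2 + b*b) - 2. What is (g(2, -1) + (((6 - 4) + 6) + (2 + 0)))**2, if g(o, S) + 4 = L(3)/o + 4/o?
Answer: 256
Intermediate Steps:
L(b) = -2 + 2*b**2 (L(b) = (b**2 + b**2) - 2 = 2*b**2 - 2 = -2 + 2*b**2)
g(o, S) = -4 + 20/o (g(o, S) = -4 + ((-2 + 2*3**2)/o + 4/o) = -4 + ((-2 + 2*9)/o + 4/o) = -4 + ((-2 + 18)/o + 4/o) = -4 + (16/o + 4/o) = -4 + 20/o)
(g(2, -1) + (((6 - 4) + 6) + (2 + 0)))**2 = ((-4 + 20/2) + (((6 - 4) + 6) + (2 + 0)))**2 = ((-4 + 20*(1/2)) + ((2 + 6) + 2))**2 = ((-4 + 10) + (8 + 2))**2 = (6 + 10)**2 = 16**2 = 256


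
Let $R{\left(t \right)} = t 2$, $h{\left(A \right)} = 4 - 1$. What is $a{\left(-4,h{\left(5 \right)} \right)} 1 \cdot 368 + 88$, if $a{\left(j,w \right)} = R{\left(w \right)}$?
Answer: $2296$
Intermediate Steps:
$h{\left(A \right)} = 3$ ($h{\left(A \right)} = 4 - 1 = 3$)
$R{\left(t \right)} = 2 t$
$a{\left(j,w \right)} = 2 w$
$a{\left(-4,h{\left(5 \right)} \right)} 1 \cdot 368 + 88 = 2 \cdot 3 \cdot 1 \cdot 368 + 88 = 6 \cdot 1 \cdot 368 + 88 = 6 \cdot 368 + 88 = 2208 + 88 = 2296$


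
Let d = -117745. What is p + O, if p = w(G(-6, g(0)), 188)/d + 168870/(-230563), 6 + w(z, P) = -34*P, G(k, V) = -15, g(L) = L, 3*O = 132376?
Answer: 3593640824855332/81442921305 ≈ 44125.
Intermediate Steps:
O = 132376/3 (O = (⅓)*132376 = 132376/3 ≈ 44125.)
w(z, P) = -6 - 34*P
p = -18408456076/27147640435 (p = (-6 - 34*188)/(-117745) + 168870/(-230563) = (-6 - 6392)*(-1/117745) + 168870*(-1/230563) = -6398*(-1/117745) - 168870/230563 = 6398/117745 - 168870/230563 = -18408456076/27147640435 ≈ -0.67809)
p + O = -18408456076/27147640435 + 132376/3 = 3593640824855332/81442921305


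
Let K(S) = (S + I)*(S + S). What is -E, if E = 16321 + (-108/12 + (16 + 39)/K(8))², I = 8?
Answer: -1074671057/65536 ≈ -16398.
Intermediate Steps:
K(S) = 2*S*(8 + S) (K(S) = (S + 8)*(S + S) = (8 + S)*(2*S) = 2*S*(8 + S))
E = 1074671057/65536 (E = 16321 + (-108/12 + (16 + 39)/((2*8*(8 + 8))))² = 16321 + (-108*1/12 + 55/((2*8*16)))² = 16321 + (-9 + 55/256)² = 16321 + (-2249/256)² = 16321 + 5058001/65536 = 1074671057/65536 ≈ 16398.)
-E = -1*1074671057/65536 = -1074671057/65536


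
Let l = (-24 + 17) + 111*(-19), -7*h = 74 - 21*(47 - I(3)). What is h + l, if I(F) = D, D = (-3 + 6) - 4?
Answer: -13878/7 ≈ -1982.6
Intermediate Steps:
D = -1 (D = 3 - 4 = -1)
I(F) = -1
h = 934/7 (h = -(74 - 21*(47 - 1*(-1)))/7 = -(74 - 21*(47 + 1))/7 = -(74 - 21*48)/7 = -(74 - 1008)/7 = -⅐*(-934) = 934/7 ≈ 133.43)
l = -2116 (l = -7 - 2109 = -2116)
h + l = 934/7 - 2116 = -13878/7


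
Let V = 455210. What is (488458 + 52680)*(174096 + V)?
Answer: 340541390228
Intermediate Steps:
(488458 + 52680)*(174096 + V) = (488458 + 52680)*(174096 + 455210) = 541138*629306 = 340541390228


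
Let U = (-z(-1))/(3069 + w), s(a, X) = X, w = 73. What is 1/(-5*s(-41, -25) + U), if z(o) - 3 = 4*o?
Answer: 3142/392751 ≈ 0.0080000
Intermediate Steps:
z(o) = 3 + 4*o
U = 1/3142 (U = (-(3 + 4*(-1)))/(3069 + 73) = (-(3 - 4))/3142 = (-1*(-1))/3142 = (1/3142)*1 = 1/3142 ≈ 0.00031827)
1/(-5*s(-41, -25) + U) = 1/(-5*(-25) + 1/3142) = 1/(125 + 1/3142) = 1/(392751/3142) = 3142/392751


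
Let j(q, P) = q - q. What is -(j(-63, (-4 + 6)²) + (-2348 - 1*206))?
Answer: 2554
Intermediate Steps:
j(q, P) = 0
-(j(-63, (-4 + 6)²) + (-2348 - 1*206)) = -(0 + (-2348 - 1*206)) = -(0 + (-2348 - 206)) = -(0 - 2554) = -1*(-2554) = 2554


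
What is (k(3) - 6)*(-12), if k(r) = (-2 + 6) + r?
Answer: -12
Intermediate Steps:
k(r) = 4 + r
(k(3) - 6)*(-12) = ((4 + 3) - 6)*(-12) = (7 - 6)*(-12) = 1*(-12) = -12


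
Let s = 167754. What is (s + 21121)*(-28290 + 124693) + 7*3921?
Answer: 18208144072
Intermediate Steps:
(s + 21121)*(-28290 + 124693) + 7*3921 = (167754 + 21121)*(-28290 + 124693) + 7*3921 = 188875*96403 + 27447 = 18208116625 + 27447 = 18208144072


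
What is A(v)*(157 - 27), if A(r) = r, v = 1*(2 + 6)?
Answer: 1040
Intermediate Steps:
v = 8 (v = 1*8 = 8)
A(v)*(157 - 27) = 8*(157 - 27) = 8*130 = 1040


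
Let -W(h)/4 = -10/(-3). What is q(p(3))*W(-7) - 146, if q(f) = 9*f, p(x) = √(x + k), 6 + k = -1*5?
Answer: -146 - 240*I*√2 ≈ -146.0 - 339.41*I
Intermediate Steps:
k = -11 (k = -6 - 1*5 = -6 - 5 = -11)
p(x) = √(-11 + x) (p(x) = √(x - 11) = √(-11 + x))
W(h) = -40/3 (W(h) = -(-40)/(-3) = -(-40)*(-1)/3 = -4*10/3 = -40/3)
q(p(3))*W(-7) - 146 = (9*√(-11 + 3))*(-40/3) - 146 = (9*√(-8))*(-40/3) - 146 = (9*(2*I*√2))*(-40/3) - 146 = (18*I*√2)*(-40/3) - 146 = -240*I*√2 - 146 = -146 - 240*I*√2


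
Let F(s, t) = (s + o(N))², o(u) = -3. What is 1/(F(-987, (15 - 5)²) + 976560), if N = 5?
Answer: 1/1956660 ≈ 5.1108e-7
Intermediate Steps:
F(s, t) = (-3 + s)² (F(s, t) = (s - 3)² = (-3 + s)²)
1/(F(-987, (15 - 5)²) + 976560) = 1/((-3 - 987)² + 976560) = 1/((-990)² + 976560) = 1/(980100 + 976560) = 1/1956660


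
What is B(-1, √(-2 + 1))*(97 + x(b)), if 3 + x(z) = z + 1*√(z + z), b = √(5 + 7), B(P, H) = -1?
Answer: -94 - 2*√3 - 2*3^(¼) ≈ -100.10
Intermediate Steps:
b = 2*√3 (b = √12 = 2*√3 ≈ 3.4641)
x(z) = -3 + z + √2*√z (x(z) = -3 + (z + 1*√(z + z)) = -3 + (z + 1*√(2*z)) = -3 + (z + 1*(√2*√z)) = -3 + (z + √2*√z) = -3 + z + √2*√z)
B(-1, √(-2 + 1))*(97 + x(b)) = -(97 + (-3 + 2*√3 + √2*√(2*√3))) = -(97 + (-3 + 2*√3 + √2*(√2*3^(¼)))) = -(97 + (-3 + 2*√3 + 2*3^(¼))) = -(94 + 2*√3 + 2*3^(¼)) = -94 - 2*√3 - 2*3^(¼)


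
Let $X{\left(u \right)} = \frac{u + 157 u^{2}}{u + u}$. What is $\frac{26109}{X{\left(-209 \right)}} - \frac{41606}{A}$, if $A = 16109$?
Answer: $- \frac{1103177917}{264284254} \approx -4.1742$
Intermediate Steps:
$X{\left(u \right)} = \frac{u + 157 u^{2}}{2 u}$
$\frac{26109}{X{\left(-209 \right)}} - \frac{41606}{A} = \frac{26109}{\frac{1}{2} + \frac{157}{2} \left(-209\right)} - \frac{41606}{16109} = \frac{26109}{\frac{1}{2} - \frac{32813}{2}} - \frac{41606}{16109} = \frac{26109}{-16406} - \frac{41606}{16109} = 26109 \left(- \frac{1}{16406}\right) - \frac{41606}{16109} = - \frac{26109}{16406} - \frac{41606}{16109} = - \frac{1103177917}{264284254}$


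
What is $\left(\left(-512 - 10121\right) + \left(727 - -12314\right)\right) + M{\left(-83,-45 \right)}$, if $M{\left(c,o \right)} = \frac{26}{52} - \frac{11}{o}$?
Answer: $\frac{216787}{90} \approx 2408.7$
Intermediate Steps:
$M{\left(c,o \right)} = \frac{1}{2} - \frac{11}{o}$ ($M{\left(c,o \right)} = 26 \cdot \frac{1}{52} - \frac{11}{o} = \frac{1}{2} - \frac{11}{o}$)
$\left(\left(-512 - 10121\right) + \left(727 - -12314\right)\right) + M{\left(-83,-45 \right)} = \left(\left(-512 - 10121\right) + \left(727 - -12314\right)\right) + \frac{-22 - 45}{2 \left(-45\right)} = \left(\left(-512 - 10121\right) + \left(727 + 12314\right)\right) + \frac{1}{2} \left(- \frac{1}{45}\right) \left(-67\right) = \left(-10633 + 13041\right) + \frac{67}{90} = 2408 + \frac{67}{90} = \frac{216787}{90}$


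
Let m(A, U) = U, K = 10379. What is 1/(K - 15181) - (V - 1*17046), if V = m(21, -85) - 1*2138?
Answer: 92529737/4802 ≈ 19269.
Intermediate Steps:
V = -2223 (V = -85 - 1*2138 = -85 - 2138 = -2223)
1/(K - 15181) - (V - 1*17046) = 1/(10379 - 15181) - (-2223 - 1*17046) = 1/(-4802) - (-2223 - 17046) = -1/4802 - 1*(-19269) = -1/4802 + 19269 = 92529737/4802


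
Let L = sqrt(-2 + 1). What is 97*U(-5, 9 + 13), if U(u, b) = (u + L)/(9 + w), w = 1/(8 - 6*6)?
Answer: -13580/251 + 2716*I/251 ≈ -54.104 + 10.821*I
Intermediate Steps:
L = I (L = sqrt(-1) = I ≈ 1.0*I)
w = -1/28 (w = 1/(8 - 36) = 1/(-28) = -1/28 ≈ -0.035714)
U(u, b) = 28*I/251 + 28*u/251 (U(u, b) = (u + I)/(9 - 1/28) = (I + u)/(251/28) = (I + u)*(28/251) = 28*I/251 + 28*u/251)
97*U(-5, 9 + 13) = 97*(28*I/251 + (28/251)*(-5)) = 97*(28*I/251 - 140/251) = 97*(-140/251 + 28*I/251) = -13580/251 + 2716*I/251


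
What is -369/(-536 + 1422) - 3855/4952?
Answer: -2621409/2193736 ≈ -1.1950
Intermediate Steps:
-369/(-536 + 1422) - 3855/4952 = -369/886 - 3855*1/4952 = -369*1/886 - 3855/4952 = -369/886 - 3855/4952 = -2621409/2193736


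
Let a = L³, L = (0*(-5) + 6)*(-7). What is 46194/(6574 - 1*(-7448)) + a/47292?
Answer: 2273303/1315731 ≈ 1.7278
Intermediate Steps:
L = -42 (L = (0 + 6)*(-7) = 6*(-7) = -42)
a = -74088 (a = (-42)³ = -74088)
46194/(6574 - 1*(-7448)) + a/47292 = 46194/(6574 - 1*(-7448)) - 74088/47292 = 46194/(6574 + 7448) - 74088*1/47292 = 46194/14022 - 882/563 = 46194*(1/14022) - 882/563 = 7699/2337 - 882/563 = 2273303/1315731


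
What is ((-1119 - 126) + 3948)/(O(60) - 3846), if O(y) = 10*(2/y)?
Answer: -8109/11537 ≈ -0.70287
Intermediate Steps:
O(y) = 20/y
((-1119 - 126) + 3948)/(O(60) - 3846) = ((-1119 - 126) + 3948)/(20/60 - 3846) = (-1245 + 3948)/(20*(1/60) - 3846) = 2703/(⅓ - 3846) = 2703/(-11537/3) = 2703*(-3/11537) = -8109/11537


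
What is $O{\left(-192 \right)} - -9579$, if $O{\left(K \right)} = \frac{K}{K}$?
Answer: $9580$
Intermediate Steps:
$O{\left(K \right)} = 1$
$O{\left(-192 \right)} - -9579 = 1 - -9579 = 1 + 9579 = 9580$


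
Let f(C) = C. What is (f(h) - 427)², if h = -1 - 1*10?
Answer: 191844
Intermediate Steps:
h = -11 (h = -1 - 10 = -11)
(f(h) - 427)² = (-11 - 427)² = (-438)² = 191844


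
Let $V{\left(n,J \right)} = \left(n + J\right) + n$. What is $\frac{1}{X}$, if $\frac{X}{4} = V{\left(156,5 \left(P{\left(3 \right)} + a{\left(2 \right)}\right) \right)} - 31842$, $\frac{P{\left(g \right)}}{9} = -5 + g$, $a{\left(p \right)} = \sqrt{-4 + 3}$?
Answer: $- \frac{1581}{199964885} - \frac{i}{799859540} \approx -7.9064 \cdot 10^{-6} - 1.2502 \cdot 10^{-9} i$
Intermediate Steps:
$a{\left(p \right)} = i$ ($a{\left(p \right)} = \sqrt{-1} = i$)
$P{\left(g \right)} = -45 + 9 g$ ($P{\left(g \right)} = 9 \left(-5 + g\right) = -45 + 9 g$)
$V{\left(n,J \right)} = J + 2 n$ ($V{\left(n,J \right)} = \left(J + n\right) + n = J + 2 n$)
$X = -126480 + 20 i$ ($X = 4 \left(\left(5 \left(\left(-45 + 9 \cdot 3\right) + i\right) + 2 \cdot 156\right) - 31842\right) = 4 \left(\left(5 \left(\left(-45 + 27\right) + i\right) + 312\right) - 31842\right) = 4 \left(\left(5 \left(-18 + i\right) + 312\right) - 31842\right) = 4 \left(\left(\left(-90 + 5 i\right) + 312\right) - 31842\right) = 4 \left(\left(222 + 5 i\right) - 31842\right) = 4 \left(-31620 + 5 i\right) = -126480 + 20 i \approx -1.2648 \cdot 10^{5} + 20.0 i$)
$\frac{1}{X} = \frac{1}{-126480 + 20 i} = \frac{-126480 - 20 i}{15997190800}$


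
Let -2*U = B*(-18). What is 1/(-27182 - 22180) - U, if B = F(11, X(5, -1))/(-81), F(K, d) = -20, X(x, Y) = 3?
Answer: -329083/148086 ≈ -2.2222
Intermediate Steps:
B = 20/81 (B = -20/(-81) = -20*(-1/81) = 20/81 ≈ 0.24691)
U = 20/9 (U = -10*(-18)/81 = -1/2*(-40/9) = 20/9 ≈ 2.2222)
1/(-27182 - 22180) - U = 1/(-27182 - 22180) - 1*20/9 = 1/(-49362) - 20/9 = -1/49362 - 20/9 = -329083/148086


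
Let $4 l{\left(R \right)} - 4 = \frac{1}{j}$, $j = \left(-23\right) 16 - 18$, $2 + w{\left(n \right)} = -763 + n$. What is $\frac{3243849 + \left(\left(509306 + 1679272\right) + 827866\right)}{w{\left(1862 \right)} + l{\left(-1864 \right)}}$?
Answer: $\frac{9665892392}{1695311} \approx 5701.5$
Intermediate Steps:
$w{\left(n \right)} = -765 + n$ ($w{\left(n \right)} = -2 + \left(-763 + n\right) = -765 + n$)
$j = -386$ ($j = -368 - 18 = -386$)
$l{\left(R \right)} = \frac{1543}{1544}$ ($l{\left(R \right)} = 1 + \frac{1}{4 \left(-386\right)} = 1 + \frac{1}{4} \left(- \frac{1}{386}\right) = 1 - \frac{1}{1544} = \frac{1543}{1544}$)
$\frac{3243849 + \left(\left(509306 + 1679272\right) + 827866\right)}{w{\left(1862 \right)} + l{\left(-1864 \right)}} = \frac{3243849 + \left(\left(509306 + 1679272\right) + 827866\right)}{\left(-765 + 1862\right) + \frac{1543}{1544}} = \frac{3243849 + \left(2188578 + 827866\right)}{1097 + \frac{1543}{1544}} = \frac{3243849 + 3016444}{\frac{1695311}{1544}} = 6260293 \cdot \frac{1544}{1695311} = \frac{9665892392}{1695311}$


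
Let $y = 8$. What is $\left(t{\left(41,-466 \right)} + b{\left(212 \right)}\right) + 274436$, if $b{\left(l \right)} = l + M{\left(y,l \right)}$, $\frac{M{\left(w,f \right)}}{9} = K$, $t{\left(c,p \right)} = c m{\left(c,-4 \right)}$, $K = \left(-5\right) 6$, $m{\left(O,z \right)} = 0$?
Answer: $274378$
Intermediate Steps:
$K = -30$
$t{\left(c,p \right)} = 0$ ($t{\left(c,p \right)} = c 0 = 0$)
$M{\left(w,f \right)} = -270$ ($M{\left(w,f \right)} = 9 \left(-30\right) = -270$)
$b{\left(l \right)} = -270 + l$ ($b{\left(l \right)} = l - 270 = -270 + l$)
$\left(t{\left(41,-466 \right)} + b{\left(212 \right)}\right) + 274436 = \left(0 + \left(-270 + 212\right)\right) + 274436 = \left(0 - 58\right) + 274436 = -58 + 274436 = 274378$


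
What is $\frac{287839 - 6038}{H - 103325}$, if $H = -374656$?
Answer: $- \frac{281801}{477981} \approx -0.58957$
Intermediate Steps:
$\frac{287839 - 6038}{H - 103325} = \frac{287839 - 6038}{-374656 - 103325} = \frac{281801}{-477981} = 281801 \left(- \frac{1}{477981}\right) = - \frac{281801}{477981}$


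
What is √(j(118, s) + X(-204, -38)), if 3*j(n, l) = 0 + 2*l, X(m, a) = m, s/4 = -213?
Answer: 2*I*√193 ≈ 27.785*I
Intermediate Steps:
s = -852 (s = 4*(-213) = -852)
j(n, l) = 2*l/3 (j(n, l) = (0 + 2*l)/3 = (2*l)/3 = 2*l/3)
√(j(118, s) + X(-204, -38)) = √((⅔)*(-852) - 204) = √(-568 - 204) = √(-772) = 2*I*√193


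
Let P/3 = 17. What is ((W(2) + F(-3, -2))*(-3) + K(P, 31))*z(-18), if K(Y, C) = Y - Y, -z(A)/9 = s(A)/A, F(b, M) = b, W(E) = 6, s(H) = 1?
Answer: -9/2 ≈ -4.5000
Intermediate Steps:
P = 51 (P = 3*17 = 51)
z(A) = -9/A
K(Y, C) = 0
((W(2) + F(-3, -2))*(-3) + K(P, 31))*z(-18) = ((6 - 3)*(-3) + 0)*(-9/(-18)) = (3*(-3) + 0)*(-9*(-1/18)) = (-9 + 0)*(½) = -9*½ = -9/2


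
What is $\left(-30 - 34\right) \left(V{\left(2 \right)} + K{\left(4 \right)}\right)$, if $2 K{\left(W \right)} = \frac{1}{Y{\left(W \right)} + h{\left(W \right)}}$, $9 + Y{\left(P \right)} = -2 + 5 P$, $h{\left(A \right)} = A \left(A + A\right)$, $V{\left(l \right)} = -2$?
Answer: $\frac{5216}{41} \approx 127.22$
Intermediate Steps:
$h{\left(A \right)} = 2 A^{2}$ ($h{\left(A \right)} = A 2 A = 2 A^{2}$)
$Y{\left(P \right)} = -11 + 5 P$ ($Y{\left(P \right)} = -9 + \left(-2 + 5 P\right) = -11 + 5 P$)
$K{\left(W \right)} = \frac{1}{2 \left(-11 + 2 W^{2} + 5 W\right)}$ ($K{\left(W \right)} = \frac{1}{2 \left(\left(-11 + 5 W\right) + 2 W^{2}\right)} = \frac{1}{2 \left(-11 + 2 W^{2} + 5 W\right)}$)
$\left(-30 - 34\right) \left(V{\left(2 \right)} + K{\left(4 \right)}\right) = \left(-30 - 34\right) \left(-2 + \frac{1}{2 \left(-11 + 2 \cdot 4^{2} + 5 \cdot 4\right)}\right) = \left(-30 - 34\right) \left(-2 + \frac{1}{2 \left(-11 + 2 \cdot 16 + 20\right)}\right) = - 64 \left(-2 + \frac{1}{2 \left(-11 + 32 + 20\right)}\right) = - 64 \left(-2 + \frac{1}{2 \cdot 41}\right) = - 64 \left(-2 + \frac{1}{2} \cdot \frac{1}{41}\right) = - 64 \left(-2 + \frac{1}{82}\right) = \left(-64\right) \left(- \frac{163}{82}\right) = \frac{5216}{41}$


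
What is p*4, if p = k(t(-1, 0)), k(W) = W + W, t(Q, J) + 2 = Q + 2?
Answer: -8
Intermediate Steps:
t(Q, J) = Q (t(Q, J) = -2 + (Q + 2) = -2 + (2 + Q) = Q)
k(W) = 2*W
p = -2 (p = 2*(-1) = -2)
p*4 = -2*4 = -8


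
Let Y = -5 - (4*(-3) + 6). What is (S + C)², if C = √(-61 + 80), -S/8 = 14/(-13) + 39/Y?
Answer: 15558347/169 - 7888*√19/13 ≈ 89416.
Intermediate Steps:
Y = 1 (Y = -5 - (-12 + 6) = -5 - 1*(-6) = -5 + 6 = 1)
S = -3944/13 (S = -8*(14/(-13) + 39/1) = -8*(14*(-1/13) + 39*1) = -8*(-14/13 + 39) = -8*493/13 = -3944/13 ≈ -303.38)
C = √19 ≈ 4.3589
(S + C)² = (-3944/13 + √19)²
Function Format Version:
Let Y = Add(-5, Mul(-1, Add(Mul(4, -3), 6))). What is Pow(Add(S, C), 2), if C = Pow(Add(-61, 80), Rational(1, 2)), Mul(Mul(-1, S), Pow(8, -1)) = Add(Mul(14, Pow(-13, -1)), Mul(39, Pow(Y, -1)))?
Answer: Add(Rational(15558347, 169), Mul(Rational(-7888, 13), Pow(19, Rational(1, 2)))) ≈ 89416.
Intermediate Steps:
Y = 1 (Y = Add(-5, Mul(-1, Add(-12, 6))) = Add(-5, Mul(-1, -6)) = Add(-5, 6) = 1)
S = Rational(-3944, 13) (S = Mul(-8, Add(Mul(14, Pow(-13, -1)), Mul(39, Pow(1, -1)))) = Mul(-8, Add(Mul(14, Rational(-1, 13)), Mul(39, 1))) = Mul(-8, Add(Rational(-14, 13), 39)) = Mul(-8, Rational(493, 13)) = Rational(-3944, 13) ≈ -303.38)
C = Pow(19, Rational(1, 2)) ≈ 4.3589
Pow(Add(S, C), 2) = Pow(Add(Rational(-3944, 13), Pow(19, Rational(1, 2))), 2)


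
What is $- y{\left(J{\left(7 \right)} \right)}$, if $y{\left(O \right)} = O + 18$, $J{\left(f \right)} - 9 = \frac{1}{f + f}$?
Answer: $- \frac{379}{14} \approx -27.071$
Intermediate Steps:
$J{\left(f \right)} = 9 + \frac{1}{2 f}$ ($J{\left(f \right)} = 9 + \frac{1}{f + f} = 9 + \frac{1}{2 f}$)
$y{\left(O \right)} = 18 + O$
$- y{\left(J{\left(7 \right)} \right)} = - (18 + \left(9 + \frac{1}{2 \cdot 7}\right)) = - (18 + \left(9 + \frac{1}{2} \cdot \frac{1}{7}\right)) = - (18 + \left(9 + \frac{1}{14}\right)) = - (18 + \frac{127}{14}) = \left(-1\right) \frac{379}{14} = - \frac{379}{14}$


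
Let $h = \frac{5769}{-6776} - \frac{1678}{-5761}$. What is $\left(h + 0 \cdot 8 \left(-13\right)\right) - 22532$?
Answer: $- \frac{125656156319}{5576648} \approx -22533.0$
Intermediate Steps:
$h = - \frac{3123583}{5576648}$ ($h = 5769 \left(- \frac{1}{6776}\right) - - \frac{1678}{5761} = - \frac{5769}{6776} + \frac{1678}{5761} = - \frac{3123583}{5576648} \approx -0.56012$)
$\left(h + 0 \cdot 8 \left(-13\right)\right) - 22532 = \left(- \frac{3123583}{5576648} + 0 \cdot 8 \left(-13\right)\right) - 22532 = \left(- \frac{3123583}{5576648} + 0 \left(-13\right)\right) - 22532 = \left(- \frac{3123583}{5576648} + 0\right) - 22532 = - \frac{3123583}{5576648} - 22532 = - \frac{125656156319}{5576648}$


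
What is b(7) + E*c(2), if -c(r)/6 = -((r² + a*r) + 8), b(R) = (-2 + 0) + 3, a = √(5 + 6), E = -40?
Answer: -2879 - 480*√11 ≈ -4471.0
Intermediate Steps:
a = √11 ≈ 3.3166
b(R) = 1 (b(R) = -2 + 3 = 1)
c(r) = 48 + 6*r² + 6*r*√11 (c(r) = -(-6)*((r² + √11*r) + 8) = -(-6)*((r² + r*√11) + 8) = -(-6)*(8 + r² + r*√11) = -6*(-8 - r² - r*√11) = 48 + 6*r² + 6*r*√11)
b(7) + E*c(2) = 1 - 40*(48 + 6*2² + 6*2*√11) = 1 - 40*(48 + 6*4 + 12*√11) = 1 - 40*(48 + 24 + 12*√11) = 1 - 40*(72 + 12*√11) = 1 + (-2880 - 480*√11) = -2879 - 480*√11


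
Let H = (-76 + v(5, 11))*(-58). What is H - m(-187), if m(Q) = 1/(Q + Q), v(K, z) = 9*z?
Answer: -498915/374 ≈ -1334.0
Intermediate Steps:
m(Q) = 1/(2*Q)
H = -1334 (H = (-76 + 9*11)*(-58) = (-76 + 99)*(-58) = 23*(-58) = -1334)
H - m(-187) = -1334 - 1/(2*(-187)) = -1334 - (-1)/(2*187) = -1334 - 1*(-1/374) = -1334 + 1/374 = -498915/374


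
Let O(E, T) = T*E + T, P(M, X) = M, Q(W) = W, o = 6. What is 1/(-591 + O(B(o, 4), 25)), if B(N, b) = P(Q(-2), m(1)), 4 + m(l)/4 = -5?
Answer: -1/616 ≈ -0.0016234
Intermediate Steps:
m(l) = -36 (m(l) = -16 + 4*(-5) = -16 - 20 = -36)
B(N, b) = -2
O(E, T) = T + E*T (O(E, T) = E*T + T = T + E*T)
1/(-591 + O(B(o, 4), 25)) = 1/(-591 + 25*(1 - 2)) = 1/(-591 + 25*(-1)) = 1/(-591 - 25) = 1/(-616) = -1/616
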